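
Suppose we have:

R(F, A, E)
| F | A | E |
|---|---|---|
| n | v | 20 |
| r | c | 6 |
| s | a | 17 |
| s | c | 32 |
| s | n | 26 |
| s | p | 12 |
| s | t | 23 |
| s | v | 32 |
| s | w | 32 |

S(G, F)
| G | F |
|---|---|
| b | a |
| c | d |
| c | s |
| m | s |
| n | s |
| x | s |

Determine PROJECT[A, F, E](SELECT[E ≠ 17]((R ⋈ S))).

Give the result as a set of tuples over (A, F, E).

{(c, s, 32), (n, s, 26), (p, s, 12), (t, s, 23), (v, s, 32), (w, s, 32)}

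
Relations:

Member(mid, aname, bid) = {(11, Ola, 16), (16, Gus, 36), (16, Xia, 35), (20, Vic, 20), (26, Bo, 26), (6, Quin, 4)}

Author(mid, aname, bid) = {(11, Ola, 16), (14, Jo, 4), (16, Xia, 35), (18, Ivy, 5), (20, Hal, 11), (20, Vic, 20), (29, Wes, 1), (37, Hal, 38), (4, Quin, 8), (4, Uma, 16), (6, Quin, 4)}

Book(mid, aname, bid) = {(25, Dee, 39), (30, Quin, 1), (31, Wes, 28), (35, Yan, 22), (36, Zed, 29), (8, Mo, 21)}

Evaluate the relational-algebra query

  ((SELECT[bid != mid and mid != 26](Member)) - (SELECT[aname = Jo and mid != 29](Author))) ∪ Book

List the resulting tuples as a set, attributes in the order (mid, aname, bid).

{(11, Ola, 16), (16, Gus, 36), (16, Xia, 35), (25, Dee, 39), (30, Quin, 1), (31, Wes, 28), (35, Yan, 22), (36, Zed, 29), (6, Quin, 4), (8, Mo, 21)}

Apply σ_{bid != mid and mid != 26}; surviving tuples: {(11, Ola, 16), (16, Gus, 36), (16, Xia, 35), (6, Quin, 4)}
Apply σ_{aname = Jo and mid != 29}; surviving tuples: {(14, Jo, 4)}
Difference: {(11, Ola, 16), (16, Gus, 36), (16, Xia, 35), (6, Quin, 4)} with {(14, Jo, 4)} → {(11, Ola, 16), (16, Gus, 36), (16, Xia, 35), (6, Quin, 4)}
Union: {(11, Ola, 16), (16, Gus, 36), (16, Xia, 35), (6, Quin, 4)} with {(25, Dee, 39), (30, Quin, 1), (31, Wes, 28), (35, Yan, 22), (36, Zed, 29), (8, Mo, 21)} → {(11, Ola, 16), (16, Gus, 36), (16, Xia, 35), (25, Dee, 39), (30, Quin, 1), (31, Wes, 28), (35, Yan, 22), (36, Zed, 29), (6, Quin, 4), (8, Mo, 21)}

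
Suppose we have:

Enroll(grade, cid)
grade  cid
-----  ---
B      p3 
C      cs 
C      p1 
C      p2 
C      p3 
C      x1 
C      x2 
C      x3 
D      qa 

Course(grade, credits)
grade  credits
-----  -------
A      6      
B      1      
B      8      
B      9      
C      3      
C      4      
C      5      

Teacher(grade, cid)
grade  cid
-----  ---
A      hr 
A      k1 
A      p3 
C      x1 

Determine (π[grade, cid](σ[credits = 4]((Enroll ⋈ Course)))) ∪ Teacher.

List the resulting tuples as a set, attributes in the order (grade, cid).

{(A, hr), (A, k1), (A, p3), (C, cs), (C, p1), (C, p2), (C, p3), (C, x1), (C, x2), (C, x3)}

Enroll ⋈ Course (natural join on grade): {(B, p3, 1), (B, p3, 8), (B, p3, 9), (C, cs, 3), (C, cs, 4), (C, cs, 5), (C, p1, 3), (C, p1, 4), (C, p1, 5), (C, p2, 3), (C, p2, 4), (C, p2, 5), (C, p3, 3), (C, p3, 4), (C, p3, 5), (C, x1, 3), (C, x1, 4), (C, x1, 5), (C, x2, 3), (C, x2, 4), (C, x2, 5), (C, x3, 3), (C, x3, 4), (C, x3, 5)}
σ[credits = 4]: keep tuples satisfying credits = 4 → {(C, cs, 4), (C, p1, 4), (C, p2, 4), (C, p3, 4), (C, x1, 4), (C, x2, 4), (C, x3, 4)}
Keep only column(s) grade, cid: {(C, cs), (C, p1), (C, p2), (C, p3), (C, x1), (C, x2), (C, x3)}
Taking the union: {(A, hr), (A, k1), (A, p3), (C, cs), (C, p1), (C, p2), (C, p3), (C, x1), (C, x2), (C, x3)}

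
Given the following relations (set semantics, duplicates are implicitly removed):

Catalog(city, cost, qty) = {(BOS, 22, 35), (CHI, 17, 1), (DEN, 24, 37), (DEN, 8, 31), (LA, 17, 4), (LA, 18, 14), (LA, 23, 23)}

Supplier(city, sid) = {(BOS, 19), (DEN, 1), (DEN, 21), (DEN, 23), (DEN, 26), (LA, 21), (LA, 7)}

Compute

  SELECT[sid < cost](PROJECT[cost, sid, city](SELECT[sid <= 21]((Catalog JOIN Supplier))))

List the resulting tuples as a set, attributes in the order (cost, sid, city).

{(17, 7, LA), (18, 7, LA), (22, 19, BOS), (23, 21, LA), (23, 7, LA), (24, 1, DEN), (24, 21, DEN), (8, 1, DEN)}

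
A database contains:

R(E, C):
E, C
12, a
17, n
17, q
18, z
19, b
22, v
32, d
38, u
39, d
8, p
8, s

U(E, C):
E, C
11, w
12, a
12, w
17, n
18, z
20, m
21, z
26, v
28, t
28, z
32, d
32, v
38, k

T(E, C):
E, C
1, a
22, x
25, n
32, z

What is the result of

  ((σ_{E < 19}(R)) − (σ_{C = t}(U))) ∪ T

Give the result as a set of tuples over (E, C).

Selection E < 19: {(12, a), (17, n), (17, q), (18, z), (8, p), (8, s)}
Selection C = t: {(28, t)}
Taking the difference: {(12, a), (17, n), (17, q), (18, z), (8, p), (8, s)}
Taking the union: {(1, a), (12, a), (17, n), (17, q), (18, z), (22, x), (25, n), (32, z), (8, p), (8, s)}

{(1, a), (12, a), (17, n), (17, q), (18, z), (22, x), (25, n), (32, z), (8, p), (8, s)}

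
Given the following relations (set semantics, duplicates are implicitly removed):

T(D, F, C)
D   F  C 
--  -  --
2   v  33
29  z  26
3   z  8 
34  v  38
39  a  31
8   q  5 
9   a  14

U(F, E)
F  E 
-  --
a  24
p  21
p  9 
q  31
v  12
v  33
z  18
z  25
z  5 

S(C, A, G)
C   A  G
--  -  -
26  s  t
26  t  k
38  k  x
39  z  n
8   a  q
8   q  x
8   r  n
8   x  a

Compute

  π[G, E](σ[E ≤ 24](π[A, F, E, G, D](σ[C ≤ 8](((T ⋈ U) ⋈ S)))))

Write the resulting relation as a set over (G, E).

{(a, 18), (a, 5), (n, 18), (n, 5), (q, 18), (q, 5), (x, 18), (x, 5)}

Natural join on F: {(2, v, 33, 12), (2, v, 33, 33), (29, z, 26, 18), (29, z, 26, 25), (29, z, 26, 5), (3, z, 8, 18), (3, z, 8, 25), (3, z, 8, 5), (34, v, 38, 12), (34, v, 38, 33), (39, a, 31, 24), (8, q, 5, 31), (9, a, 14, 24)}
Natural join on C: {(29, z, 26, 18, s, t), (29, z, 26, 18, t, k), (29, z, 26, 25, s, t), (29, z, 26, 25, t, k), (29, z, 26, 5, s, t), (29, z, 26, 5, t, k), (3, z, 8, 18, a, q), (3, z, 8, 18, q, x), (3, z, 8, 18, r, n), (3, z, 8, 18, x, a), (3, z, 8, 25, a, q), (3, z, 8, 25, q, x), (3, z, 8, 25, r, n), (3, z, 8, 25, x, a), (3, z, 8, 5, a, q), (3, z, 8, 5, q, x), (3, z, 8, 5, r, n), (3, z, 8, 5, x, a), (34, v, 38, 12, k, x), (34, v, 38, 33, k, x)}
σ[C ≤ 8]: keep tuples satisfying C ≤ 8 → {(3, z, 8, 18, a, q), (3, z, 8, 18, q, x), (3, z, 8, 18, r, n), (3, z, 8, 18, x, a), (3, z, 8, 25, a, q), (3, z, 8, 25, q, x), (3, z, 8, 25, r, n), (3, z, 8, 25, x, a), (3, z, 8, 5, a, q), (3, z, 8, 5, q, x), (3, z, 8, 5, r, n), (3, z, 8, 5, x, a)}
Projecting to A, F, E, G, D: {(a, z, 18, q, 3), (a, z, 25, q, 3), (a, z, 5, q, 3), (q, z, 18, x, 3), (q, z, 25, x, 3), (q, z, 5, x, 3), (r, z, 18, n, 3), (r, z, 25, n, 3), (r, z, 5, n, 3), (x, z, 18, a, 3), (x, z, 25, a, 3), (x, z, 5, a, 3)}
σ[E ≤ 24]: keep tuples satisfying E ≤ 24 → {(a, z, 18, q, 3), (a, z, 5, q, 3), (q, z, 18, x, 3), (q, z, 5, x, 3), (r, z, 18, n, 3), (r, z, 5, n, 3), (x, z, 18, a, 3), (x, z, 5, a, 3)}
Projecting to G, E: {(a, 18), (a, 5), (n, 18), (n, 5), (q, 18), (q, 5), (x, 18), (x, 5)}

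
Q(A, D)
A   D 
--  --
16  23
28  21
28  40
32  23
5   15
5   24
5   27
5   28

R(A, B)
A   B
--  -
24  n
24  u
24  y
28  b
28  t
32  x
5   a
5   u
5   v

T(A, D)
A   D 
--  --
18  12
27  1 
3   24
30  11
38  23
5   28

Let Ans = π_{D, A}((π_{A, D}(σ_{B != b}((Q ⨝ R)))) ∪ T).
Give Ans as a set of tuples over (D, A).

{(1, 27), (11, 30), (12, 18), (15, 5), (21, 28), (23, 32), (23, 38), (24, 3), (24, 5), (27, 5), (28, 5), (40, 28)}

Natural join on A: {(28, 21, b), (28, 21, t), (28, 40, b), (28, 40, t), (32, 23, x), (5, 15, a), (5, 15, u), (5, 15, v), (5, 24, a), (5, 24, u), (5, 24, v), (5, 27, a), (5, 27, u), (5, 27, v), (5, 28, a), (5, 28, u), (5, 28, v)}
σ[B != b]: keep tuples satisfying B != b → {(28, 21, t), (28, 40, t), (32, 23, x), (5, 15, a), (5, 15, u), (5, 15, v), (5, 24, a), (5, 24, u), (5, 24, v), (5, 27, a), (5, 27, u), (5, 27, v), (5, 28, a), (5, 28, u), (5, 28, v)}
π[A, D]: project onto (A, D) (8 duplicate(s) eliminated) → {(28, 21), (28, 40), (32, 23), (5, 15), (5, 24), (5, 27), (5, 28)}
Set union of the two operands is {(18, 12), (27, 1), (28, 21), (28, 40), (3, 24), (30, 11), (32, 23), (38, 23), (5, 15), (5, 24), (5, 27), (5, 28)}.
π[D, A]: project onto (D, A) → {(1, 27), (11, 30), (12, 18), (15, 5), (21, 28), (23, 32), (23, 38), (24, 3), (24, 5), (27, 5), (28, 5), (40, 28)}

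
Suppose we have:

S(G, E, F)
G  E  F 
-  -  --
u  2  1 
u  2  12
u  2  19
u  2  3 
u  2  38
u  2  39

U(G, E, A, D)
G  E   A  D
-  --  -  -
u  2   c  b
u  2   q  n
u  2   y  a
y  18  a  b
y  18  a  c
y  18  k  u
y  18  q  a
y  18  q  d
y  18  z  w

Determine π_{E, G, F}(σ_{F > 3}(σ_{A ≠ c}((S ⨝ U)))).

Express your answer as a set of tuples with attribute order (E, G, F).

{(2, u, 12), (2, u, 19), (2, u, 38), (2, u, 39)}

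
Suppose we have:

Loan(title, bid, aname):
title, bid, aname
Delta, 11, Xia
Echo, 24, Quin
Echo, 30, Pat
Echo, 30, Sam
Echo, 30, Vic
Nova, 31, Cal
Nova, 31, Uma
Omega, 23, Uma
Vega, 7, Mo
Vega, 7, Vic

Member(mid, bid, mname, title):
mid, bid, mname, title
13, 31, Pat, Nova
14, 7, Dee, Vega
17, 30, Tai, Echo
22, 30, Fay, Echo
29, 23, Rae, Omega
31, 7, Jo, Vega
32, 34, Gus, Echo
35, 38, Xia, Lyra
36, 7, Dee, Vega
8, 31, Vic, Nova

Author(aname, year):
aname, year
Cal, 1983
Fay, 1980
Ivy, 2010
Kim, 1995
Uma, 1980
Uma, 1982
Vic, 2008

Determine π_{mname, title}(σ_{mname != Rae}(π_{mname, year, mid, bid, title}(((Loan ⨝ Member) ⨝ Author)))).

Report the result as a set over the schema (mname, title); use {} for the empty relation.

Joining Loan and Member on title, bid yields {(Echo, 30, Pat, 17, Tai), (Echo, 30, Pat, 22, Fay), (Echo, 30, Sam, 17, Tai), (Echo, 30, Sam, 22, Fay), (Echo, 30, Vic, 17, Tai), (Echo, 30, Vic, 22, Fay), (Nova, 31, Cal, 13, Pat), (Nova, 31, Cal, 8, Vic), (Nova, 31, Uma, 13, Pat), (Nova, 31, Uma, 8, Vic), (Omega, 23, Uma, 29, Rae), (Vega, 7, Mo, 14, Dee), (Vega, 7, Mo, 31, Jo), (Vega, 7, Mo, 36, Dee), (Vega, 7, Vic, 14, Dee), (Vega, 7, Vic, 31, Jo), (Vega, 7, Vic, 36, Dee)}.
Joining (Loan ⨝ Member) and Author on aname yields {(Echo, 30, Vic, 17, Tai, 2008), (Echo, 30, Vic, 22, Fay, 2008), (Nova, 31, Cal, 13, Pat, 1983), (Nova, 31, Cal, 8, Vic, 1983), (Nova, 31, Uma, 13, Pat, 1980), (Nova, 31, Uma, 13, Pat, 1982), (Nova, 31, Uma, 8, Vic, 1980), (Nova, 31, Uma, 8, Vic, 1982), (Omega, 23, Uma, 29, Rae, 1980), (Omega, 23, Uma, 29, Rae, 1982), (Vega, 7, Vic, 14, Dee, 2008), (Vega, 7, Vic, 31, Jo, 2008), (Vega, 7, Vic, 36, Dee, 2008)}.
Keep only column(s) mname, year, mid, bid, title: {(Dee, 2008, 14, 7, Vega), (Dee, 2008, 36, 7, Vega), (Fay, 2008, 22, 30, Echo), (Jo, 2008, 31, 7, Vega), (Pat, 1980, 13, 31, Nova), (Pat, 1982, 13, 31, Nova), (Pat, 1983, 13, 31, Nova), (Rae, 1980, 29, 23, Omega), (Rae, 1982, 29, 23, Omega), (Tai, 2008, 17, 30, Echo), (Vic, 1980, 8, 31, Nova), (Vic, 1982, 8, 31, Nova), (Vic, 1983, 8, 31, Nova)}
Filtering on mname != Rae leaves {(Dee, 2008, 14, 7, Vega), (Dee, 2008, 36, 7, Vega), (Fay, 2008, 22, 30, Echo), (Jo, 2008, 31, 7, Vega), (Pat, 1980, 13, 31, Nova), (Pat, 1982, 13, 31, Nova), (Pat, 1983, 13, 31, Nova), (Tai, 2008, 17, 30, Echo), (Vic, 1980, 8, 31, Nova), (Vic, 1982, 8, 31, Nova), (Vic, 1983, 8, 31, Nova)}.
Keep only column(s) mname, title (5 duplicate(s) eliminated): {(Dee, Vega), (Fay, Echo), (Jo, Vega), (Pat, Nova), (Tai, Echo), (Vic, Nova)}

{(Dee, Vega), (Fay, Echo), (Jo, Vega), (Pat, Nova), (Tai, Echo), (Vic, Nova)}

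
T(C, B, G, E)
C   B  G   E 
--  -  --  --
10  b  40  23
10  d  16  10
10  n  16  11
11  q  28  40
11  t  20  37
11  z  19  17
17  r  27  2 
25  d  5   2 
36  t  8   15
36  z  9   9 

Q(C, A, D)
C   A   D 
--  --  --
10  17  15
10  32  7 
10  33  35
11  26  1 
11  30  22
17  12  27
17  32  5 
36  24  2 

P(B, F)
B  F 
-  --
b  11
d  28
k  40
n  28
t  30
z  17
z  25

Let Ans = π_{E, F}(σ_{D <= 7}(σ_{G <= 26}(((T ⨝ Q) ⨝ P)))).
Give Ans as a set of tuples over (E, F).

Joining T and Q on C yields {(10, b, 40, 23, 17, 15), (10, b, 40, 23, 32, 7), (10, b, 40, 23, 33, 35), (10, d, 16, 10, 17, 15), (10, d, 16, 10, 32, 7), (10, d, 16, 10, 33, 35), (10, n, 16, 11, 17, 15), (10, n, 16, 11, 32, 7), (10, n, 16, 11, 33, 35), (11, q, 28, 40, 26, 1), (11, q, 28, 40, 30, 22), (11, t, 20, 37, 26, 1), (11, t, 20, 37, 30, 22), (11, z, 19, 17, 26, 1), (11, z, 19, 17, 30, 22), (17, r, 27, 2, 12, 27), (17, r, 27, 2, 32, 5), (36, t, 8, 15, 24, 2), (36, z, 9, 9, 24, 2)}.
Joining (T ⨝ Q) and P on B yields {(10, b, 40, 23, 17, 15, 11), (10, b, 40, 23, 32, 7, 11), (10, b, 40, 23, 33, 35, 11), (10, d, 16, 10, 17, 15, 28), (10, d, 16, 10, 32, 7, 28), (10, d, 16, 10, 33, 35, 28), (10, n, 16, 11, 17, 15, 28), (10, n, 16, 11, 32, 7, 28), (10, n, 16, 11, 33, 35, 28), (11, t, 20, 37, 26, 1, 30), (11, t, 20, 37, 30, 22, 30), (11, z, 19, 17, 26, 1, 17), (11, z, 19, 17, 26, 1, 25), (11, z, 19, 17, 30, 22, 17), (11, z, 19, 17, 30, 22, 25), (36, t, 8, 15, 24, 2, 30), (36, z, 9, 9, 24, 2, 17), (36, z, 9, 9, 24, 2, 25)}.
Apply σ_{G <= 26}; surviving tuples: {(10, d, 16, 10, 17, 15, 28), (10, d, 16, 10, 32, 7, 28), (10, d, 16, 10, 33, 35, 28), (10, n, 16, 11, 17, 15, 28), (10, n, 16, 11, 32, 7, 28), (10, n, 16, 11, 33, 35, 28), (11, t, 20, 37, 26, 1, 30), (11, t, 20, 37, 30, 22, 30), (11, z, 19, 17, 26, 1, 17), (11, z, 19, 17, 26, 1, 25), (11, z, 19, 17, 30, 22, 17), (11, z, 19, 17, 30, 22, 25), (36, t, 8, 15, 24, 2, 30), (36, z, 9, 9, 24, 2, 17), (36, z, 9, 9, 24, 2, 25)}
Apply σ_{D <= 7}; surviving tuples: {(10, d, 16, 10, 32, 7, 28), (10, n, 16, 11, 32, 7, 28), (11, t, 20, 37, 26, 1, 30), (11, z, 19, 17, 26, 1, 17), (11, z, 19, 17, 26, 1, 25), (36, t, 8, 15, 24, 2, 30), (36, z, 9, 9, 24, 2, 17), (36, z, 9, 9, 24, 2, 25)}
Projecting to E, F: {(10, 28), (11, 28), (15, 30), (17, 17), (17, 25), (37, 30), (9, 17), (9, 25)}

{(10, 28), (11, 28), (15, 30), (17, 17), (17, 25), (37, 30), (9, 17), (9, 25)}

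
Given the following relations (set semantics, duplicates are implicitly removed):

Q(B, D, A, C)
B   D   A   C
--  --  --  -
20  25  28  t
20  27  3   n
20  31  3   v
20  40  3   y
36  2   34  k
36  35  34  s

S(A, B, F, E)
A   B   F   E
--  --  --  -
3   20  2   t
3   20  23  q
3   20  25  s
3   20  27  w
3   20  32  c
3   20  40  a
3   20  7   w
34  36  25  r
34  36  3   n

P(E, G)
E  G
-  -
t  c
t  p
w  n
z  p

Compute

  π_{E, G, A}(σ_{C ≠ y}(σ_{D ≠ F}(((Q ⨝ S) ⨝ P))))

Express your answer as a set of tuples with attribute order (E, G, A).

{(t, c, 3), (t, p, 3), (w, n, 3)}

Joining Q and S on B, A yields {(20, 27, 3, n, 2, t), (20, 27, 3, n, 23, q), (20, 27, 3, n, 25, s), (20, 27, 3, n, 27, w), (20, 27, 3, n, 32, c), (20, 27, 3, n, 40, a), (20, 27, 3, n, 7, w), (20, 31, 3, v, 2, t), (20, 31, 3, v, 23, q), (20, 31, 3, v, 25, s), (20, 31, 3, v, 27, w), (20, 31, 3, v, 32, c), (20, 31, 3, v, 40, a), (20, 31, 3, v, 7, w), (20, 40, 3, y, 2, t), (20, 40, 3, y, 23, q), (20, 40, 3, y, 25, s), (20, 40, 3, y, 27, w), (20, 40, 3, y, 32, c), (20, 40, 3, y, 40, a), (20, 40, 3, y, 7, w), (36, 2, 34, k, 25, r), (36, 2, 34, k, 3, n), (36, 35, 34, s, 25, r), (36, 35, 34, s, 3, n)}.
Joining (Q ⨝ S) and P on E yields {(20, 27, 3, n, 2, t, c), (20, 27, 3, n, 2, t, p), (20, 27, 3, n, 27, w, n), (20, 27, 3, n, 7, w, n), (20, 31, 3, v, 2, t, c), (20, 31, 3, v, 2, t, p), (20, 31, 3, v, 27, w, n), (20, 31, 3, v, 7, w, n), (20, 40, 3, y, 2, t, c), (20, 40, 3, y, 2, t, p), (20, 40, 3, y, 27, w, n), (20, 40, 3, y, 7, w, n)}.
Apply σ_{D ≠ F}; surviving tuples: {(20, 27, 3, n, 2, t, c), (20, 27, 3, n, 2, t, p), (20, 27, 3, n, 7, w, n), (20, 31, 3, v, 2, t, c), (20, 31, 3, v, 2, t, p), (20, 31, 3, v, 27, w, n), (20, 31, 3, v, 7, w, n), (20, 40, 3, y, 2, t, c), (20, 40, 3, y, 2, t, p), (20, 40, 3, y, 27, w, n), (20, 40, 3, y, 7, w, n)}
Apply σ_{C ≠ y}; surviving tuples: {(20, 27, 3, n, 2, t, c), (20, 27, 3, n, 2, t, p), (20, 27, 3, n, 7, w, n), (20, 31, 3, v, 2, t, c), (20, 31, 3, v, 2, t, p), (20, 31, 3, v, 27, w, n), (20, 31, 3, v, 7, w, n)}
π_{E, G, A} gives {(t, c, 3), (t, p, 3), (w, n, 3)} (4 duplicate(s) eliminated).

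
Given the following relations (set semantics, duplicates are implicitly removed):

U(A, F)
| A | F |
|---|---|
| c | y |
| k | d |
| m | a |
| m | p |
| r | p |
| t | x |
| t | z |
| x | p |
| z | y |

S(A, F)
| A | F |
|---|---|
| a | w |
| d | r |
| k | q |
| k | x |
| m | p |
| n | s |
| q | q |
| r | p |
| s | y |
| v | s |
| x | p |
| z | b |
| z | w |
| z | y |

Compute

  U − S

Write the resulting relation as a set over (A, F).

{(c, y), (k, d), (m, a), (t, x), (t, z)}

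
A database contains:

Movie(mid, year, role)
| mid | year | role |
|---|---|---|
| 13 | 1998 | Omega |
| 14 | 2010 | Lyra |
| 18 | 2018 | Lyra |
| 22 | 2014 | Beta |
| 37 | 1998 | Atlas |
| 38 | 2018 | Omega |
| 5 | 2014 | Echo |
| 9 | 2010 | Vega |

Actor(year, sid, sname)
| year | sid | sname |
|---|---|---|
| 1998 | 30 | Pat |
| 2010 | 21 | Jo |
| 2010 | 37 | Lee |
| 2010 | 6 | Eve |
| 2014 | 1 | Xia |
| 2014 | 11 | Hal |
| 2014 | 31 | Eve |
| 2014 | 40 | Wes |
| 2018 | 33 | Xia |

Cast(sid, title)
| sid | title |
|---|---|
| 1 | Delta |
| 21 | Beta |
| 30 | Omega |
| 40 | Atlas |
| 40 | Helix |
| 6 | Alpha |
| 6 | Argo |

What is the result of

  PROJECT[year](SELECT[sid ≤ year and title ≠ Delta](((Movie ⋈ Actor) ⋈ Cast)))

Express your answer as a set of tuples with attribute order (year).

{1998, 2010, 2014}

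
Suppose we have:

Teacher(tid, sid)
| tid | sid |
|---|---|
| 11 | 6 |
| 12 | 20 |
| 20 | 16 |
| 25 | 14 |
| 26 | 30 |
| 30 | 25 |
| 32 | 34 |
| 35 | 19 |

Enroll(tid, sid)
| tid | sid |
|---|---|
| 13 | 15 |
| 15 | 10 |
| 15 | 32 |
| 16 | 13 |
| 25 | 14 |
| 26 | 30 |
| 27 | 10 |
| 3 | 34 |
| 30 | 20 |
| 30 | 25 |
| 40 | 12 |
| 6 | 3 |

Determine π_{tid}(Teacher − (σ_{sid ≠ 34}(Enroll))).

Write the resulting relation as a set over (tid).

Selection sid ≠ 34: {(13, 15), (15, 10), (15, 32), (16, 13), (25, 14), (26, 30), (27, 10), (30, 20), (30, 25), (40, 12), (6, 3)}
Taking the difference: {(11, 6), (12, 20), (20, 16), (32, 34), (35, 19)}
Projecting to tid: {11, 12, 20, 32, 35}

{11, 12, 20, 32, 35}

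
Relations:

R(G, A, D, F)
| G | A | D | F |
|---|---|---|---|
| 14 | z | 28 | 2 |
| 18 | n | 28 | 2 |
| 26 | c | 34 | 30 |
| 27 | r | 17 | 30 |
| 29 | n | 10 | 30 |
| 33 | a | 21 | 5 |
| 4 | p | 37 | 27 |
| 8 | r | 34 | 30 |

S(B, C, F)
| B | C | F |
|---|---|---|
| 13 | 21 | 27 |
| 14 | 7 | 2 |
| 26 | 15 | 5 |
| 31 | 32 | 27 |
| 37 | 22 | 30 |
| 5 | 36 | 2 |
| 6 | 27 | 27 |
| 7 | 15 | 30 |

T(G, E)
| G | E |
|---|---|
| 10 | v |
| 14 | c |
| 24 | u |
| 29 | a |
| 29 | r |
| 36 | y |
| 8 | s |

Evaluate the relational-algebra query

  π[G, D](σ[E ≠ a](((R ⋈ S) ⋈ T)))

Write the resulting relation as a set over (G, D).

R ⋈ S (natural join on F): {(14, z, 28, 2, 14, 7), (14, z, 28, 2, 5, 36), (18, n, 28, 2, 14, 7), (18, n, 28, 2, 5, 36), (26, c, 34, 30, 37, 22), (26, c, 34, 30, 7, 15), (27, r, 17, 30, 37, 22), (27, r, 17, 30, 7, 15), (29, n, 10, 30, 37, 22), (29, n, 10, 30, 7, 15), (33, a, 21, 5, 26, 15), (4, p, 37, 27, 13, 21), (4, p, 37, 27, 31, 32), (4, p, 37, 27, 6, 27), (8, r, 34, 30, 37, 22), (8, r, 34, 30, 7, 15)}
(R ⋈ S) ⋈ T (natural join on G): {(14, z, 28, 2, 14, 7, c), (14, z, 28, 2, 5, 36, c), (29, n, 10, 30, 37, 22, a), (29, n, 10, 30, 37, 22, r), (29, n, 10, 30, 7, 15, a), (29, n, 10, 30, 7, 15, r), (8, r, 34, 30, 37, 22, s), (8, r, 34, 30, 7, 15, s)}
σ[E ≠ a]: keep tuples satisfying E ≠ a → {(14, z, 28, 2, 14, 7, c), (14, z, 28, 2, 5, 36, c), (29, n, 10, 30, 37, 22, r), (29, n, 10, 30, 7, 15, r), (8, r, 34, 30, 37, 22, s), (8, r, 34, 30, 7, 15, s)}
Projecting to G, D (3 duplicate(s) eliminated): {(14, 28), (29, 10), (8, 34)}

{(14, 28), (29, 10), (8, 34)}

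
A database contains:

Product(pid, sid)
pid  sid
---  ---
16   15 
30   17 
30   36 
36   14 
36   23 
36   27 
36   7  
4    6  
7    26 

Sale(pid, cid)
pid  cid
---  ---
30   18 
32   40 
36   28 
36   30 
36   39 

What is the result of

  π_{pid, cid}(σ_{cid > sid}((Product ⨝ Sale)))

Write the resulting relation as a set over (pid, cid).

{(30, 18), (36, 28), (36, 30), (36, 39)}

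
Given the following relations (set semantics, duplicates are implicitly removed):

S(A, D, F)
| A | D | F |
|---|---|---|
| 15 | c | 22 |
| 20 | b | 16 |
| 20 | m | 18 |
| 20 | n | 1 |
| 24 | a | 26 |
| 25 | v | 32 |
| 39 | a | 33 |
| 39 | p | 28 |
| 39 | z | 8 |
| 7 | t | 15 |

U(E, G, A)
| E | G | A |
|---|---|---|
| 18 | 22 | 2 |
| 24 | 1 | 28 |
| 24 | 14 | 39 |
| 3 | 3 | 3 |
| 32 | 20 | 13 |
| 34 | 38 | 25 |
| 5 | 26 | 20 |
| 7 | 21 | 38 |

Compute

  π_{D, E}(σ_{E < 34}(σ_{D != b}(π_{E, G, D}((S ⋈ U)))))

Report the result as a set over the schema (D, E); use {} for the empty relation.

S ⋈ U (natural join on A): {(20, b, 16, 5, 26), (20, m, 18, 5, 26), (20, n, 1, 5, 26), (25, v, 32, 34, 38), (39, a, 33, 24, 14), (39, p, 28, 24, 14), (39, z, 8, 24, 14)}
Projecting to E, G, D: {(24, 14, a), (24, 14, p), (24, 14, z), (34, 38, v), (5, 26, b), (5, 26, m), (5, 26, n)}
σ[D != b]: keep tuples satisfying D != b → {(24, 14, a), (24, 14, p), (24, 14, z), (34, 38, v), (5, 26, m), (5, 26, n)}
σ[E < 34]: keep tuples satisfying E < 34 → {(24, 14, a), (24, 14, p), (24, 14, z), (5, 26, m), (5, 26, n)}
Projecting to D, E: {(a, 24), (m, 5), (n, 5), (p, 24), (z, 24)}

{(a, 24), (m, 5), (n, 5), (p, 24), (z, 24)}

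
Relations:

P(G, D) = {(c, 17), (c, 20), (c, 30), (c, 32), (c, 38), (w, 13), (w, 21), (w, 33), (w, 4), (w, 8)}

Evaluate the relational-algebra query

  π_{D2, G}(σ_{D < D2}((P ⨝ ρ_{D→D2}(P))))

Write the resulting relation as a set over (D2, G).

{(13, w), (20, c), (21, w), (30, c), (32, c), (33, w), (38, c), (8, w)}

ρ[D→D2]: schema becomes (G, D2); tuples unchanged.
Joining P and ρ_{D→D2}(P) on G yields {(c, 17, 17), (c, 17, 20), (c, 17, 30), (c, 17, 32), (c, 17, 38), (c, 20, 17), (c, 20, 20), (c, 20, 30), (c, 20, 32), (c, 20, 38), (c, 30, 17), (c, 30, 20), (c, 30, 30), (c, 30, 32), (c, 30, 38), (c, 32, 17), (c, 32, 20), (c, 32, 30), (c, 32, 32), (c, 32, 38), (c, 38, 17), (c, 38, 20), (c, 38, 30), (c, 38, 32), (c, 38, 38), (w, 13, 13), (w, 13, 21), (w, 13, 33), (w, 13, 4), (w, 13, 8), (w, 21, 13), (w, 21, 21), (w, 21, 33), (w, 21, 4), (w, 21, 8), (w, 33, 13), (w, 33, 21), (w, 33, 33), (w, 33, 4), (w, 33, 8), (w, 4, 13), (w, 4, 21), (w, 4, 33), (w, 4, 4), (w, 4, 8), (w, 8, 13), (w, 8, 21), (w, 8, 33), (w, 8, 4), (w, 8, 8)}.
σ[D < D2]: keep tuples satisfying D < D2 → {(c, 17, 20), (c, 17, 30), (c, 17, 32), (c, 17, 38), (c, 20, 30), (c, 20, 32), (c, 20, 38), (c, 30, 32), (c, 30, 38), (c, 32, 38), (w, 13, 21), (w, 13, 33), (w, 21, 33), (w, 4, 13), (w, 4, 21), (w, 4, 33), (w, 4, 8), (w, 8, 13), (w, 8, 21), (w, 8, 33)}
π[D2, G]: project onto (D2, G) (12 duplicate(s) eliminated) → {(13, w), (20, c), (21, w), (30, c), (32, c), (33, w), (38, c), (8, w)}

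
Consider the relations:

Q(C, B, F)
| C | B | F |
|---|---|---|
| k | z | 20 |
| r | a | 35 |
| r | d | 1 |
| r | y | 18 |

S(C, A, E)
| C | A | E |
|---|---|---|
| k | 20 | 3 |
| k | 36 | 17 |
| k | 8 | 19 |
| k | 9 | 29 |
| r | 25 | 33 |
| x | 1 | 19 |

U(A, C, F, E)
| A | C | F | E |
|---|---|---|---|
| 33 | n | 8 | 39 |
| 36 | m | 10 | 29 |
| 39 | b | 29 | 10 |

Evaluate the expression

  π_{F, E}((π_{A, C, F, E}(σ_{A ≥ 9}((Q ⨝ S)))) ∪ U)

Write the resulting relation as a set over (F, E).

{(1, 33), (10, 29), (18, 33), (20, 17), (20, 29), (20, 3), (29, 10), (35, 33), (8, 39)}

Natural join on C: {(k, z, 20, 20, 3), (k, z, 20, 36, 17), (k, z, 20, 8, 19), (k, z, 20, 9, 29), (r, a, 35, 25, 33), (r, d, 1, 25, 33), (r, y, 18, 25, 33)}
Apply σ_{A ≥ 9}; surviving tuples: {(k, z, 20, 20, 3), (k, z, 20, 36, 17), (k, z, 20, 9, 29), (r, a, 35, 25, 33), (r, d, 1, 25, 33), (r, y, 18, 25, 33)}
Projecting to A, C, F, E: {(20, k, 20, 3), (25, r, 1, 33), (25, r, 18, 33), (25, r, 35, 33), (36, k, 20, 17), (9, k, 20, 29)}
Union: {(20, k, 20, 3), (25, r, 1, 33), (25, r, 18, 33), (25, r, 35, 33), (36, k, 20, 17), (9, k, 20, 29)} with {(33, n, 8, 39), (36, m, 10, 29), (39, b, 29, 10)} → {(20, k, 20, 3), (25, r, 1, 33), (25, r, 18, 33), (25, r, 35, 33), (33, n, 8, 39), (36, k, 20, 17), (36, m, 10, 29), (39, b, 29, 10), (9, k, 20, 29)}
Projecting to F, E: {(1, 33), (10, 29), (18, 33), (20, 17), (20, 29), (20, 3), (29, 10), (35, 33), (8, 39)}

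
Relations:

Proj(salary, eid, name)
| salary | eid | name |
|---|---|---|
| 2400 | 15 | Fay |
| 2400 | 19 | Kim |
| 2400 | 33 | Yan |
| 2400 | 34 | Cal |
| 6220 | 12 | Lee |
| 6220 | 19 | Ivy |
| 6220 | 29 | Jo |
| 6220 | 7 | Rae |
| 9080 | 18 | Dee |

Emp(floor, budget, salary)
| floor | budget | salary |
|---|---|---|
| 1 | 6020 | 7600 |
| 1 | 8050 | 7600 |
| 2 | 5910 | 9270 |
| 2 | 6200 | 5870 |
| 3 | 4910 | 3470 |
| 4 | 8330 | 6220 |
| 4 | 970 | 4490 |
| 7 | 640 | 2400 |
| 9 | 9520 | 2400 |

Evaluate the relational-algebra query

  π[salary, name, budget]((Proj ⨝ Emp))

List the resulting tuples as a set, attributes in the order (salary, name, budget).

{(2400, Cal, 640), (2400, Cal, 9520), (2400, Fay, 640), (2400, Fay, 9520), (2400, Kim, 640), (2400, Kim, 9520), (2400, Yan, 640), (2400, Yan, 9520), (6220, Ivy, 8330), (6220, Jo, 8330), (6220, Lee, 8330), (6220, Rae, 8330)}

Joining Proj and Emp on salary yields {(2400, 15, Fay, 7, 640), (2400, 15, Fay, 9, 9520), (2400, 19, Kim, 7, 640), (2400, 19, Kim, 9, 9520), (2400, 33, Yan, 7, 640), (2400, 33, Yan, 9, 9520), (2400, 34, Cal, 7, 640), (2400, 34, Cal, 9, 9520), (6220, 12, Lee, 4, 8330), (6220, 19, Ivy, 4, 8330), (6220, 29, Jo, 4, 8330), (6220, 7, Rae, 4, 8330)}.
Projecting to salary, name, budget: {(2400, Cal, 640), (2400, Cal, 9520), (2400, Fay, 640), (2400, Fay, 9520), (2400, Kim, 640), (2400, Kim, 9520), (2400, Yan, 640), (2400, Yan, 9520), (6220, Ivy, 8330), (6220, Jo, 8330), (6220, Lee, 8330), (6220, Rae, 8330)}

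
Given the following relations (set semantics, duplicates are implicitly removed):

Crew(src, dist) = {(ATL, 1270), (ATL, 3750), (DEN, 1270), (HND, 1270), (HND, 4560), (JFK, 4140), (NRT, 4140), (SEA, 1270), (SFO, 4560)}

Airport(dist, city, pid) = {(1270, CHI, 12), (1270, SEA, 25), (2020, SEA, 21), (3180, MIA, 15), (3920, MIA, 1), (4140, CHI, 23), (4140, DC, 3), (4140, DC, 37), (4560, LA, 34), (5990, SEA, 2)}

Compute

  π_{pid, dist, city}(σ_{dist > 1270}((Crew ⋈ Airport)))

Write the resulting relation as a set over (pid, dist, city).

{(23, 4140, CHI), (3, 4140, DC), (34, 4560, LA), (37, 4140, DC)}

Crew ⋈ Airport (natural join on dist): {(ATL, 1270, CHI, 12), (ATL, 1270, SEA, 25), (DEN, 1270, CHI, 12), (DEN, 1270, SEA, 25), (HND, 1270, CHI, 12), (HND, 1270, SEA, 25), (HND, 4560, LA, 34), (JFK, 4140, CHI, 23), (JFK, 4140, DC, 3), (JFK, 4140, DC, 37), (NRT, 4140, CHI, 23), (NRT, 4140, DC, 3), (NRT, 4140, DC, 37), (SEA, 1270, CHI, 12), (SEA, 1270, SEA, 25), (SFO, 4560, LA, 34)}
Filtering on dist > 1270 leaves {(HND, 4560, LA, 34), (JFK, 4140, CHI, 23), (JFK, 4140, DC, 3), (JFK, 4140, DC, 37), (NRT, 4140, CHI, 23), (NRT, 4140, DC, 3), (NRT, 4140, DC, 37), (SFO, 4560, LA, 34)}.
Keep only column(s) pid, dist, city (4 duplicate(s) eliminated): {(23, 4140, CHI), (3, 4140, DC), (34, 4560, LA), (37, 4140, DC)}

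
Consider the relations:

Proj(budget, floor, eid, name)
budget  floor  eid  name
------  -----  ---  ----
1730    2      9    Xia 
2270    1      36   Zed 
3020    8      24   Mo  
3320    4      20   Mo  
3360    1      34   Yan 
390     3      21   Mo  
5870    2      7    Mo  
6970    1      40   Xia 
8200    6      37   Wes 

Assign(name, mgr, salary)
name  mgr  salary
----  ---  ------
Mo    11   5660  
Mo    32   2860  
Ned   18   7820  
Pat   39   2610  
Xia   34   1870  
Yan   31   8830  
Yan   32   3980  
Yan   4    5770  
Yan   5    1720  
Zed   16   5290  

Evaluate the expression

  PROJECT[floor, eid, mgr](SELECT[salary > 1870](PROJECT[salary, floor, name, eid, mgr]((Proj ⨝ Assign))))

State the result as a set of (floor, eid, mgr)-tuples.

Joining Proj and Assign on name yields {(1730, 2, 9, Xia, 34, 1870), (2270, 1, 36, Zed, 16, 5290), (3020, 8, 24, Mo, 11, 5660), (3020, 8, 24, Mo, 32, 2860), (3320, 4, 20, Mo, 11, 5660), (3320, 4, 20, Mo, 32, 2860), (3360, 1, 34, Yan, 31, 8830), (3360, 1, 34, Yan, 32, 3980), (3360, 1, 34, Yan, 4, 5770), (3360, 1, 34, Yan, 5, 1720), (390, 3, 21, Mo, 11, 5660), (390, 3, 21, Mo, 32, 2860), (5870, 2, 7, Mo, 11, 5660), (5870, 2, 7, Mo, 32, 2860), (6970, 1, 40, Xia, 34, 1870)}.
Keep only column(s) salary, floor, name, eid, mgr: {(1720, 1, Yan, 34, 5), (1870, 1, Xia, 40, 34), (1870, 2, Xia, 9, 34), (2860, 2, Mo, 7, 32), (2860, 3, Mo, 21, 32), (2860, 4, Mo, 20, 32), (2860, 8, Mo, 24, 32), (3980, 1, Yan, 34, 32), (5290, 1, Zed, 36, 16), (5660, 2, Mo, 7, 11), (5660, 3, Mo, 21, 11), (5660, 4, Mo, 20, 11), (5660, 8, Mo, 24, 11), (5770, 1, Yan, 34, 4), (8830, 1, Yan, 34, 31)}
Apply σ_{salary > 1870}; surviving tuples: {(2860, 2, Mo, 7, 32), (2860, 3, Mo, 21, 32), (2860, 4, Mo, 20, 32), (2860, 8, Mo, 24, 32), (3980, 1, Yan, 34, 32), (5290, 1, Zed, 36, 16), (5660, 2, Mo, 7, 11), (5660, 3, Mo, 21, 11), (5660, 4, Mo, 20, 11), (5660, 8, Mo, 24, 11), (5770, 1, Yan, 34, 4), (8830, 1, Yan, 34, 31)}
Keep only column(s) floor, eid, mgr: {(1, 34, 31), (1, 34, 32), (1, 34, 4), (1, 36, 16), (2, 7, 11), (2, 7, 32), (3, 21, 11), (3, 21, 32), (4, 20, 11), (4, 20, 32), (8, 24, 11), (8, 24, 32)}

{(1, 34, 31), (1, 34, 32), (1, 34, 4), (1, 36, 16), (2, 7, 11), (2, 7, 32), (3, 21, 11), (3, 21, 32), (4, 20, 11), (4, 20, 32), (8, 24, 11), (8, 24, 32)}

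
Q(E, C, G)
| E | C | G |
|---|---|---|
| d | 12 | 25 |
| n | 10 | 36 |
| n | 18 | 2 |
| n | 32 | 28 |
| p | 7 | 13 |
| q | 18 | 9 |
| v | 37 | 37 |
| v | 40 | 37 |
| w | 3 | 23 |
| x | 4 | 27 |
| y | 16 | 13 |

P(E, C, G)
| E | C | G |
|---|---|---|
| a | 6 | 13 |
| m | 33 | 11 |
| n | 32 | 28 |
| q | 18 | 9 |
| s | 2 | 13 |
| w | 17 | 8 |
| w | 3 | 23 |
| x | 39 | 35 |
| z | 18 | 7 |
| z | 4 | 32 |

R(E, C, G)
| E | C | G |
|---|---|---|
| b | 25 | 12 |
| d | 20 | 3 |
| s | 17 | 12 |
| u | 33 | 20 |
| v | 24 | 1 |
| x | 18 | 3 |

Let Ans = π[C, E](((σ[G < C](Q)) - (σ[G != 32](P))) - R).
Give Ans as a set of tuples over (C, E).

{(16, y), (18, n), (40, v)}

σ[G < C]: keep tuples satisfying G < C → {(n, 18, 2), (n, 32, 28), (q, 18, 9), (v, 40, 37), (y, 16, 13)}
σ[G != 32]: keep tuples satisfying G != 32 → {(a, 6, 13), (m, 33, 11), (n, 32, 28), (q, 18, 9), (s, 2, 13), (w, 17, 8), (w, 3, 23), (x, 39, 35), (z, 18, 7)}
Set difference of the two operands is {(n, 18, 2), (v, 40, 37), (y, 16, 13)}.
Set difference of the two operands is {(n, 18, 2), (v, 40, 37), (y, 16, 13)}.
π_{C, E} gives {(16, y), (18, n), (40, v)}.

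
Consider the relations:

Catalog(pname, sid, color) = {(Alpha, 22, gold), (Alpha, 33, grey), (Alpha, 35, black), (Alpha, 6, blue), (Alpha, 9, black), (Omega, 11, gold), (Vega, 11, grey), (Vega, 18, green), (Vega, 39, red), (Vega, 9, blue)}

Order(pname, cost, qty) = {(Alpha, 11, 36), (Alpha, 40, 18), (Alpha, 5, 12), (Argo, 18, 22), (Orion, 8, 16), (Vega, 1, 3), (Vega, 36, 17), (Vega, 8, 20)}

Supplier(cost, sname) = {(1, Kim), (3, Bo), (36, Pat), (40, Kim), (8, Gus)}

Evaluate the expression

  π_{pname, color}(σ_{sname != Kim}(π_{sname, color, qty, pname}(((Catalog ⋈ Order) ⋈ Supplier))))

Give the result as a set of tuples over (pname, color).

{(Vega, blue), (Vega, green), (Vega, grey), (Vega, red)}

Natural join on pname: {(Alpha, 22, gold, 11, 36), (Alpha, 22, gold, 40, 18), (Alpha, 22, gold, 5, 12), (Alpha, 33, grey, 11, 36), (Alpha, 33, grey, 40, 18), (Alpha, 33, grey, 5, 12), (Alpha, 35, black, 11, 36), (Alpha, 35, black, 40, 18), (Alpha, 35, black, 5, 12), (Alpha, 6, blue, 11, 36), (Alpha, 6, blue, 40, 18), (Alpha, 6, blue, 5, 12), (Alpha, 9, black, 11, 36), (Alpha, 9, black, 40, 18), (Alpha, 9, black, 5, 12), (Vega, 11, grey, 1, 3), (Vega, 11, grey, 36, 17), (Vega, 11, grey, 8, 20), (Vega, 18, green, 1, 3), (Vega, 18, green, 36, 17), (Vega, 18, green, 8, 20), (Vega, 39, red, 1, 3), (Vega, 39, red, 36, 17), (Vega, 39, red, 8, 20), (Vega, 9, blue, 1, 3), (Vega, 9, blue, 36, 17), (Vega, 9, blue, 8, 20)}
Natural join on cost: {(Alpha, 22, gold, 40, 18, Kim), (Alpha, 33, grey, 40, 18, Kim), (Alpha, 35, black, 40, 18, Kim), (Alpha, 6, blue, 40, 18, Kim), (Alpha, 9, black, 40, 18, Kim), (Vega, 11, grey, 1, 3, Kim), (Vega, 11, grey, 36, 17, Pat), (Vega, 11, grey, 8, 20, Gus), (Vega, 18, green, 1, 3, Kim), (Vega, 18, green, 36, 17, Pat), (Vega, 18, green, 8, 20, Gus), (Vega, 39, red, 1, 3, Kim), (Vega, 39, red, 36, 17, Pat), (Vega, 39, red, 8, 20, Gus), (Vega, 9, blue, 1, 3, Kim), (Vega, 9, blue, 36, 17, Pat), (Vega, 9, blue, 8, 20, Gus)}
Projecting to sname, color, qty, pname (1 duplicate(s) eliminated): {(Gus, blue, 20, Vega), (Gus, green, 20, Vega), (Gus, grey, 20, Vega), (Gus, red, 20, Vega), (Kim, black, 18, Alpha), (Kim, blue, 18, Alpha), (Kim, blue, 3, Vega), (Kim, gold, 18, Alpha), (Kim, green, 3, Vega), (Kim, grey, 18, Alpha), (Kim, grey, 3, Vega), (Kim, red, 3, Vega), (Pat, blue, 17, Vega), (Pat, green, 17, Vega), (Pat, grey, 17, Vega), (Pat, red, 17, Vega)}
Selection sname != Kim: {(Gus, blue, 20, Vega), (Gus, green, 20, Vega), (Gus, grey, 20, Vega), (Gus, red, 20, Vega), (Pat, blue, 17, Vega), (Pat, green, 17, Vega), (Pat, grey, 17, Vega), (Pat, red, 17, Vega)}
Projecting to pname, color (4 duplicate(s) eliminated): {(Vega, blue), (Vega, green), (Vega, grey), (Vega, red)}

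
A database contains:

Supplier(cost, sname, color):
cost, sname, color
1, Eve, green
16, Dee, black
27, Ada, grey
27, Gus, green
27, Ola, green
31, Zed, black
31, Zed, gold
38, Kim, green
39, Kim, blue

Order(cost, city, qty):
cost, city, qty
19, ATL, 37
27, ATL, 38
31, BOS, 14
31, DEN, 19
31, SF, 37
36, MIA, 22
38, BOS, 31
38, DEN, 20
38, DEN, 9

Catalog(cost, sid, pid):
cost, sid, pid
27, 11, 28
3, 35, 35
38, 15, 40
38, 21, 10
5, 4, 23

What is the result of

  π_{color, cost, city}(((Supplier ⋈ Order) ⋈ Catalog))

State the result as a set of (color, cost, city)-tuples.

{(green, 27, ATL), (green, 38, BOS), (green, 38, DEN), (grey, 27, ATL)}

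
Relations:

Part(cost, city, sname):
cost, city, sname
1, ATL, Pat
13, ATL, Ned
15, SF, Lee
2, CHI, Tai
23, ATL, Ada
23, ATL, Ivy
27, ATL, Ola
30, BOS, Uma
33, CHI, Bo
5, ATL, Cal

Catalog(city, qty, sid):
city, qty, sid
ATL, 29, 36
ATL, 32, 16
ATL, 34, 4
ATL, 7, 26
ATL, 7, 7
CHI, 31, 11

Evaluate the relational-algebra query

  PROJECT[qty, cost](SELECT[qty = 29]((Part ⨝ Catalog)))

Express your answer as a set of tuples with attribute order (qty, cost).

{(29, 1), (29, 13), (29, 23), (29, 27), (29, 5)}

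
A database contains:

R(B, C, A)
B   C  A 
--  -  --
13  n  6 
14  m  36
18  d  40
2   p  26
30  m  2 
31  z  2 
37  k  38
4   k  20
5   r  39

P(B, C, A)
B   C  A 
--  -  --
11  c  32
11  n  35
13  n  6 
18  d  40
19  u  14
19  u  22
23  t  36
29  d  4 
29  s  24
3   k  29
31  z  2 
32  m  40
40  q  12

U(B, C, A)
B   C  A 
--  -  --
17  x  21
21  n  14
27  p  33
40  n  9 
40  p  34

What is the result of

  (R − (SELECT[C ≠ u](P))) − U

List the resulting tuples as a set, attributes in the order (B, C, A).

{(14, m, 36), (2, p, 26), (30, m, 2), (37, k, 38), (4, k, 20), (5, r, 39)}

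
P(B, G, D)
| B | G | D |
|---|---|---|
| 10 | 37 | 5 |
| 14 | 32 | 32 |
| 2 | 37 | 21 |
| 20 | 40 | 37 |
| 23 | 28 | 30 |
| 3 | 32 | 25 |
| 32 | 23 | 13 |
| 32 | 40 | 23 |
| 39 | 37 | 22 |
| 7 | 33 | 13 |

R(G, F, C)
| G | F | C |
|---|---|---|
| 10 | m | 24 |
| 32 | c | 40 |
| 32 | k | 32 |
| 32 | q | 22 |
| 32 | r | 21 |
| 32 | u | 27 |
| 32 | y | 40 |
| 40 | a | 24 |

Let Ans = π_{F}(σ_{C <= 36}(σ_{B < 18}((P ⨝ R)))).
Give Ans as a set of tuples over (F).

Natural join on G: {(14, 32, 32, c, 40), (14, 32, 32, k, 32), (14, 32, 32, q, 22), (14, 32, 32, r, 21), (14, 32, 32, u, 27), (14, 32, 32, y, 40), (20, 40, 37, a, 24), (3, 32, 25, c, 40), (3, 32, 25, k, 32), (3, 32, 25, q, 22), (3, 32, 25, r, 21), (3, 32, 25, u, 27), (3, 32, 25, y, 40), (32, 40, 23, a, 24)}
σ[B < 18]: keep tuples satisfying B < 18 → {(14, 32, 32, c, 40), (14, 32, 32, k, 32), (14, 32, 32, q, 22), (14, 32, 32, r, 21), (14, 32, 32, u, 27), (14, 32, 32, y, 40), (3, 32, 25, c, 40), (3, 32, 25, k, 32), (3, 32, 25, q, 22), (3, 32, 25, r, 21), (3, 32, 25, u, 27), (3, 32, 25, y, 40)}
σ[C <= 36]: keep tuples satisfying C <= 36 → {(14, 32, 32, k, 32), (14, 32, 32, q, 22), (14, 32, 32, r, 21), (14, 32, 32, u, 27), (3, 32, 25, k, 32), (3, 32, 25, q, 22), (3, 32, 25, r, 21), (3, 32, 25, u, 27)}
Keep only column(s) F (4 duplicate(s) eliminated): {k, q, r, u}

{k, q, r, u}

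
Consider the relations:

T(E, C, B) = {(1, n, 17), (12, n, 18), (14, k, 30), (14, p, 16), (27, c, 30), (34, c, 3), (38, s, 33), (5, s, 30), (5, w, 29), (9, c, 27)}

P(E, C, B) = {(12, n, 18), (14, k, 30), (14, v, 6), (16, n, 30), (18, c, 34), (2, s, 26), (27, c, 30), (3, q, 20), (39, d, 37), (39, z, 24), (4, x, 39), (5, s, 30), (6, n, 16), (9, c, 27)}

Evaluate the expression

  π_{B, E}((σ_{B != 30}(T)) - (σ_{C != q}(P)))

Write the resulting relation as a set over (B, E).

{(16, 14), (17, 1), (29, 5), (3, 34), (33, 38)}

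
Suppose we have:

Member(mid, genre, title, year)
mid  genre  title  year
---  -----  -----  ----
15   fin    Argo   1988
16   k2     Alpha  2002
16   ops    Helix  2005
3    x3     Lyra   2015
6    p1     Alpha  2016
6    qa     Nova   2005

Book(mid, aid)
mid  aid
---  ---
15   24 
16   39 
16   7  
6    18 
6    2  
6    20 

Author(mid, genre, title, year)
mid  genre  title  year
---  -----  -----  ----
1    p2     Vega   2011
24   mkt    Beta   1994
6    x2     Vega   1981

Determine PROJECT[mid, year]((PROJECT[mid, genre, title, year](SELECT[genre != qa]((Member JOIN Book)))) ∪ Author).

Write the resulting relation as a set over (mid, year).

{(1, 2011), (15, 1988), (16, 2002), (16, 2005), (24, 1994), (6, 1981), (6, 2016)}

Joining Member and Book on mid yields {(15, fin, Argo, 1988, 24), (16, k2, Alpha, 2002, 39), (16, k2, Alpha, 2002, 7), (16, ops, Helix, 2005, 39), (16, ops, Helix, 2005, 7), (6, p1, Alpha, 2016, 18), (6, p1, Alpha, 2016, 2), (6, p1, Alpha, 2016, 20), (6, qa, Nova, 2005, 18), (6, qa, Nova, 2005, 2), (6, qa, Nova, 2005, 20)}.
Apply σ_{genre != qa}; surviving tuples: {(15, fin, Argo, 1988, 24), (16, k2, Alpha, 2002, 39), (16, k2, Alpha, 2002, 7), (16, ops, Helix, 2005, 39), (16, ops, Helix, 2005, 7), (6, p1, Alpha, 2016, 18), (6, p1, Alpha, 2016, 2), (6, p1, Alpha, 2016, 20)}
Keep only column(s) mid, genre, title, year (4 duplicate(s) eliminated): {(15, fin, Argo, 1988), (16, k2, Alpha, 2002), (16, ops, Helix, 2005), (6, p1, Alpha, 2016)}
Taking the union: {(1, p2, Vega, 2011), (15, fin, Argo, 1988), (16, k2, Alpha, 2002), (16, ops, Helix, 2005), (24, mkt, Beta, 1994), (6, p1, Alpha, 2016), (6, x2, Vega, 1981)}
Keep only column(s) mid, year: {(1, 2011), (15, 1988), (16, 2002), (16, 2005), (24, 1994), (6, 1981), (6, 2016)}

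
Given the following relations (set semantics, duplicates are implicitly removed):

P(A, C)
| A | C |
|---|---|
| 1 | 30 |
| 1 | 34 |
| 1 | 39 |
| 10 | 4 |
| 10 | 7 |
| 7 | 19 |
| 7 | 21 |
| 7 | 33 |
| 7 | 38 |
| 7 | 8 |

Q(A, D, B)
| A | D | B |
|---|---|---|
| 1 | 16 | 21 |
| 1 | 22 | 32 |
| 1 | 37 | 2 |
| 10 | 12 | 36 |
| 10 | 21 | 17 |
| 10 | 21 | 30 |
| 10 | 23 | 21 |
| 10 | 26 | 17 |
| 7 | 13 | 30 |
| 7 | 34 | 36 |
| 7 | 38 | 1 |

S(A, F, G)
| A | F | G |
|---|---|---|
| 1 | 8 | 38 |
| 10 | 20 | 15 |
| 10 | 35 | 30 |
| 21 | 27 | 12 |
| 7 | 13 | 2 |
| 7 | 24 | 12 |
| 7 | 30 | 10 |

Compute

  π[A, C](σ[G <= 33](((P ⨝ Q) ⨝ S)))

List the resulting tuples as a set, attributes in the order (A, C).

{(10, 4), (10, 7), (7, 19), (7, 21), (7, 33), (7, 38), (7, 8)}

Joining P and Q on A yields {(1, 30, 16, 21), (1, 30, 22, 32), (1, 30, 37, 2), (1, 34, 16, 21), (1, 34, 22, 32), (1, 34, 37, 2), (1, 39, 16, 21), (1, 39, 22, 32), (1, 39, 37, 2), (10, 4, 12, 36), (10, 4, 21, 17), (10, 4, 21, 30), (10, 4, 23, 21), (10, 4, 26, 17), (10, 7, 12, 36), (10, 7, 21, 17), (10, 7, 21, 30), (10, 7, 23, 21), (10, 7, 26, 17), (7, 19, 13, 30), (7, 19, 34, 36), (7, 19, 38, 1), (7, 21, 13, 30), (7, 21, 34, 36), (7, 21, 38, 1), (7, 33, 13, 30), (7, 33, 34, 36), (7, 33, 38, 1), (7, 38, 13, 30), (7, 38, 34, 36), (7, 38, 38, 1), (7, 8, 13, 30), (7, 8, 34, 36), (7, 8, 38, 1)}.
Joining (P ⨝ Q) and S on A yields {(1, 30, 16, 21, 8, 38), (1, 30, 22, 32, 8, 38), (1, 30, 37, 2, 8, 38), (1, 34, 16, 21, 8, 38), (1, 34, 22, 32, 8, 38), (1, 34, 37, 2, 8, 38), (1, 39, 16, 21, 8, 38), (1, 39, 22, 32, 8, 38), (1, 39, 37, 2, 8, 38), (10, 4, 12, 36, 20, 15), (10, 4, 12, 36, 35, 30), (10, 4, 21, 17, 20, 15), (10, 4, 21, 17, 35, 30), (10, 4, 21, 30, 20, 15), (10, 4, 21, 30, 35, 30), (10, 4, 23, 21, 20, 15), (10, 4, 23, 21, 35, 30), (10, 4, 26, 17, 20, 15), (10, 4, 26, 17, 35, 30), (10, 7, 12, 36, 20, 15), (10, 7, 12, 36, 35, 30), (10, 7, 21, 17, 20, 15), (10, 7, 21, 17, 35, 30), (10, 7, 21, 30, 20, 15), (10, 7, 21, 30, 35, 30), (10, 7, 23, 21, 20, 15), (10, 7, 23, 21, 35, 30), (10, 7, 26, 17, 20, 15), (10, 7, 26, 17, 35, 30), (7, 19, 13, 30, 13, 2), (7, 19, 13, 30, 24, 12), (7, 19, 13, 30, 30, 10), (7, 19, 34, 36, 13, 2), (7, 19, 34, 36, 24, 12), (7, 19, 34, 36, 30, 10), (7, 19, 38, 1, 13, 2), (7, 19, 38, 1, 24, 12), (7, 19, 38, 1, 30, 10), (7, 21, 13, 30, 13, 2), (7, 21, 13, 30, 24, 12), (7, 21, 13, 30, 30, 10), (7, 21, 34, 36, 13, 2), (7, 21, 34, 36, 24, 12), (7, 21, 34, 36, 30, 10), (7, 21, 38, 1, 13, 2), (7, 21, 38, 1, 24, 12), (7, 21, 38, 1, 30, 10), (7, 33, 13, 30, 13, 2), (7, 33, 13, 30, 24, 12), (7, 33, 13, 30, 30, 10), (7, 33, 34, 36, 13, 2), (7, 33, 34, 36, 24, 12), (7, 33, 34, 36, 30, 10), (7, 33, 38, 1, 13, 2), (7, 33, 38, 1, 24, 12), (7, 33, 38, 1, 30, 10), (7, 38, 13, 30, 13, 2), (7, 38, 13, 30, 24, 12), (7, 38, 13, 30, 30, 10), (7, 38, 34, 36, 13, 2), (7, 38, 34, 36, 24, 12), (7, 38, 34, 36, 30, 10), (7, 38, 38, 1, 13, 2), (7, 38, 38, 1, 24, 12), (7, 38, 38, 1, 30, 10), (7, 8, 13, 30, 13, 2), (7, 8, 13, 30, 24, 12), (7, 8, 13, 30, 30, 10), (7, 8, 34, 36, 13, 2), (7, 8, 34, 36, 24, 12), (7, 8, 34, 36, 30, 10), (7, 8, 38, 1, 13, 2), (7, 8, 38, 1, 24, 12), (7, 8, 38, 1, 30, 10)}.
Selection G <= 33: {(10, 4, 12, 36, 20, 15), (10, 4, 12, 36, 35, 30), (10, 4, 21, 17, 20, 15), (10, 4, 21, 17, 35, 30), (10, 4, 21, 30, 20, 15), (10, 4, 21, 30, 35, 30), (10, 4, 23, 21, 20, 15), (10, 4, 23, 21, 35, 30), (10, 4, 26, 17, 20, 15), (10, 4, 26, 17, 35, 30), (10, 7, 12, 36, 20, 15), (10, 7, 12, 36, 35, 30), (10, 7, 21, 17, 20, 15), (10, 7, 21, 17, 35, 30), (10, 7, 21, 30, 20, 15), (10, 7, 21, 30, 35, 30), (10, 7, 23, 21, 20, 15), (10, 7, 23, 21, 35, 30), (10, 7, 26, 17, 20, 15), (10, 7, 26, 17, 35, 30), (7, 19, 13, 30, 13, 2), (7, 19, 13, 30, 24, 12), (7, 19, 13, 30, 30, 10), (7, 19, 34, 36, 13, 2), (7, 19, 34, 36, 24, 12), (7, 19, 34, 36, 30, 10), (7, 19, 38, 1, 13, 2), (7, 19, 38, 1, 24, 12), (7, 19, 38, 1, 30, 10), (7, 21, 13, 30, 13, 2), (7, 21, 13, 30, 24, 12), (7, 21, 13, 30, 30, 10), (7, 21, 34, 36, 13, 2), (7, 21, 34, 36, 24, 12), (7, 21, 34, 36, 30, 10), (7, 21, 38, 1, 13, 2), (7, 21, 38, 1, 24, 12), (7, 21, 38, 1, 30, 10), (7, 33, 13, 30, 13, 2), (7, 33, 13, 30, 24, 12), (7, 33, 13, 30, 30, 10), (7, 33, 34, 36, 13, 2), (7, 33, 34, 36, 24, 12), (7, 33, 34, 36, 30, 10), (7, 33, 38, 1, 13, 2), (7, 33, 38, 1, 24, 12), (7, 33, 38, 1, 30, 10), (7, 38, 13, 30, 13, 2), (7, 38, 13, 30, 24, 12), (7, 38, 13, 30, 30, 10), (7, 38, 34, 36, 13, 2), (7, 38, 34, 36, 24, 12), (7, 38, 34, 36, 30, 10), (7, 38, 38, 1, 13, 2), (7, 38, 38, 1, 24, 12), (7, 38, 38, 1, 30, 10), (7, 8, 13, 30, 13, 2), (7, 8, 13, 30, 24, 12), (7, 8, 13, 30, 30, 10), (7, 8, 34, 36, 13, 2), (7, 8, 34, 36, 24, 12), (7, 8, 34, 36, 30, 10), (7, 8, 38, 1, 13, 2), (7, 8, 38, 1, 24, 12), (7, 8, 38, 1, 30, 10)}
π[A, C]: project onto (A, C) (58 duplicate(s) eliminated) → {(10, 4), (10, 7), (7, 19), (7, 21), (7, 33), (7, 38), (7, 8)}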